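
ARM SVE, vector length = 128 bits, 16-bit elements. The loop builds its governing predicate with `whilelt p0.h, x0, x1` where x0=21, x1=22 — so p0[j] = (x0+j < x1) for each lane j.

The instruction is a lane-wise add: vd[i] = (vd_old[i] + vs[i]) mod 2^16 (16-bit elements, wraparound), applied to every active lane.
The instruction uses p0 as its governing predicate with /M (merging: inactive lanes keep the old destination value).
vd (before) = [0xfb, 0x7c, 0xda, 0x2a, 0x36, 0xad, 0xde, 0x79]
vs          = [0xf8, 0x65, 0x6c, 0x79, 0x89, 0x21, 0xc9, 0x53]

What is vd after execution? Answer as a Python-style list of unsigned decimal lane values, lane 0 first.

register lanes = 128/16 = 8
active while 21+j < 22, i.e. j ∈ [0,1) capped at 8 ⇒ 1
lane  0: add(0xfb,0xf8) ⇒ 0x1f3
lane  1: tail/keep ⇒ 0x7c
lane  2: tail/keep ⇒ 0xda
lane  3: tail/keep ⇒ 0x2a
lane  4: tail/keep ⇒ 0x36
lane  5: tail/keep ⇒ 0xad
lane  6: tail/keep ⇒ 0xde
lane  7: tail/keep ⇒ 0x79

vd = [499, 124, 218, 42, 54, 173, 222, 121]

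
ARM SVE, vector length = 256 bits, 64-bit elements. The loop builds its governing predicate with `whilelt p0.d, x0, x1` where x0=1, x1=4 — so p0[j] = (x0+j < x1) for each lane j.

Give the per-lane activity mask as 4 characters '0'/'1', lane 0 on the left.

256-bit reg / 64-bit elem → 4 lanes
whilelt: lane j active iff 1+j < 4 → j < 3 → 3 active
bits (lane 0 leftmost): 1110

predicate = 1110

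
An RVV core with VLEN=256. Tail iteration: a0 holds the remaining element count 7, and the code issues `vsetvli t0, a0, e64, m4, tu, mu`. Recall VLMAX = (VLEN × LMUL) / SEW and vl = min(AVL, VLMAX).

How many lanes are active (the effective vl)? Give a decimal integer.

vl = 7

VLMAX = VLEN×LMUL/SEW = 256×4/64 = 16
AVL=7 ≤ VLMAX=16, so vl = 7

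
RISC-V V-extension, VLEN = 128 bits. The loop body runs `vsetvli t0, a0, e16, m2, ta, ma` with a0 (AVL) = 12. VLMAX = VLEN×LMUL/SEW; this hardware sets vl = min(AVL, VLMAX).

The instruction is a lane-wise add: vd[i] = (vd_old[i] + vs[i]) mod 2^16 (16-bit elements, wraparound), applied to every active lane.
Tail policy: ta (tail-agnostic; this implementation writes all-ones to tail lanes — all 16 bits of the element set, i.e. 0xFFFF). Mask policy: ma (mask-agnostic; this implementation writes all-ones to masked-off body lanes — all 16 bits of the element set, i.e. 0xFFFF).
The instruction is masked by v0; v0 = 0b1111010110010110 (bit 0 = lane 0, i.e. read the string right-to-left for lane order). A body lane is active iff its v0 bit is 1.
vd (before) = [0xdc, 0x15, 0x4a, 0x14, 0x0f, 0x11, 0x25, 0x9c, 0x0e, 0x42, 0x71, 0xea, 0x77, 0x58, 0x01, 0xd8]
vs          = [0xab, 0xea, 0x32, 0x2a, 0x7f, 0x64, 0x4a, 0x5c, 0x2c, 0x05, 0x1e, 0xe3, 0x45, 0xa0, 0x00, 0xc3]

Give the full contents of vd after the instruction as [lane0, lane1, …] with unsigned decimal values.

lanes per group: 128·2/16 = 16
vl = min(AVL, VLMAX) = min(12, 16) = 12
vd[0] mask-off/ones -> 0xffff
vd[1] add(0x15,0xea) -> 0xff
vd[2] add(0x4a,0x32) -> 0x7c
vd[3] mask-off/ones -> 0xffff
vd[4] add(0x0f,0x7f) -> 0x8e
vd[5] mask-off/ones -> 0xffff
vd[6] mask-off/ones -> 0xffff
vd[7] add(0x9c,0x5c) -> 0xf8
vd[8] add(0x0e,0x2c) -> 0x3a
vd[9] mask-off/ones -> 0xffff
vd[10] add(0x71,0x1e) -> 0x8f
vd[11] mask-off/ones -> 0xffff
vd[12] tail/ones -> 0xffff
vd[13] tail/ones -> 0xffff
vd[14] tail/ones -> 0xffff
vd[15] tail/ones -> 0xffff

vd = [65535, 255, 124, 65535, 142, 65535, 65535, 248, 58, 65535, 143, 65535, 65535, 65535, 65535, 65535]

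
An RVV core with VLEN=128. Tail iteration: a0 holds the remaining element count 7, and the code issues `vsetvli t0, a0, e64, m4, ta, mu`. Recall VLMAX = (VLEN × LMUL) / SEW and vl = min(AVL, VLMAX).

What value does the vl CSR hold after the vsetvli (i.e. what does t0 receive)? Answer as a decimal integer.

vl = 7

VLMAX = VLEN×LMUL/SEW = 128×4/64 = 8
vl = min(AVL, VLMAX) = min(7, 8) = 7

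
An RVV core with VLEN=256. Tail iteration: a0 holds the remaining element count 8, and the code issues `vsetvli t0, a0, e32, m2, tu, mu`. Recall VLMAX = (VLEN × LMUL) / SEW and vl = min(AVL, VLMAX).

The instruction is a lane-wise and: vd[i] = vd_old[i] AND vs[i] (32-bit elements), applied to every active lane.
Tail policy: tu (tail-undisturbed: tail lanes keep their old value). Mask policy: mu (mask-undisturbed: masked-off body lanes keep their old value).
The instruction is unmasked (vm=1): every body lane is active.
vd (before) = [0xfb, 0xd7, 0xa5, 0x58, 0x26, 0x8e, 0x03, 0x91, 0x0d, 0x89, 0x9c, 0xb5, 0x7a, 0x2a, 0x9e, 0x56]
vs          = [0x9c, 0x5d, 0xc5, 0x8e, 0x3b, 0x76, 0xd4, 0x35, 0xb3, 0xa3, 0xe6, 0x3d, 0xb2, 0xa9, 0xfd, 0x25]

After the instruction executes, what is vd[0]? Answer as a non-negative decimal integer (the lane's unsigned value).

vd[0] = 152

VLMAX = VLEN×LMUL/SEW = 256×2/32 = 16
AVL=8 ≤ VLMAX=16, so vl = 8
  i=0: and(0xfb,0x9c) → 152
  i=1: and(0xd7,0x5d) → 85
  i=2: and(0xa5,0xc5) → 133
  i=3: and(0x58,0x8e) → 8
  i=4: and(0x26,0x3b) → 34
  i=5: and(0x8e,0x76) → 6
  i=6: and(0x03,0xd4) → 0
  i=7: and(0x91,0x35) → 17
  i=8: tail/keep → 13
  i=9: tail/keep → 137
  i=10: tail/keep → 156
  i=11: tail/keep → 181
  i=12: tail/keep → 122
  i=13: tail/keep → 42
  i=14: tail/keep → 158
  i=15: tail/keep → 86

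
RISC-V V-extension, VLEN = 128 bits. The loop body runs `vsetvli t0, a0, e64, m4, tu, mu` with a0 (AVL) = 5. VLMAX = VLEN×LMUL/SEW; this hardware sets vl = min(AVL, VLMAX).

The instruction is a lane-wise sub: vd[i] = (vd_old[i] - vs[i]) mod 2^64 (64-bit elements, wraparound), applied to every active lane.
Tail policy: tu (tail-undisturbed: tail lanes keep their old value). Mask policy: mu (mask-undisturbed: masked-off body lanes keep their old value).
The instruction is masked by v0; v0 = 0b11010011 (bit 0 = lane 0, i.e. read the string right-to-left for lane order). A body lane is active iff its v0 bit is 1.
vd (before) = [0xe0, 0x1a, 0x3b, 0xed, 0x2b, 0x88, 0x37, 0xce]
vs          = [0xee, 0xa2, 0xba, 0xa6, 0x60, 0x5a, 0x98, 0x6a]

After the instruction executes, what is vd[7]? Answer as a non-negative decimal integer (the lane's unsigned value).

vd[7] = 206

lanes per group: 128·4/64 = 8
vl = min(AVL, VLMAX) = min(5, 8) = 5
  i=0: sub(0xe0,0xee) → 18446744073709551602
  i=1: sub(0x1a,0xa2) → 18446744073709551480
  i=2: mask-off/keep → 59
  i=3: mask-off/keep → 237
  i=4: sub(0x2b,0x60) → 18446744073709551563
  i=5: tail/keep → 136
  i=6: tail/keep → 55
  i=7: tail/keep → 206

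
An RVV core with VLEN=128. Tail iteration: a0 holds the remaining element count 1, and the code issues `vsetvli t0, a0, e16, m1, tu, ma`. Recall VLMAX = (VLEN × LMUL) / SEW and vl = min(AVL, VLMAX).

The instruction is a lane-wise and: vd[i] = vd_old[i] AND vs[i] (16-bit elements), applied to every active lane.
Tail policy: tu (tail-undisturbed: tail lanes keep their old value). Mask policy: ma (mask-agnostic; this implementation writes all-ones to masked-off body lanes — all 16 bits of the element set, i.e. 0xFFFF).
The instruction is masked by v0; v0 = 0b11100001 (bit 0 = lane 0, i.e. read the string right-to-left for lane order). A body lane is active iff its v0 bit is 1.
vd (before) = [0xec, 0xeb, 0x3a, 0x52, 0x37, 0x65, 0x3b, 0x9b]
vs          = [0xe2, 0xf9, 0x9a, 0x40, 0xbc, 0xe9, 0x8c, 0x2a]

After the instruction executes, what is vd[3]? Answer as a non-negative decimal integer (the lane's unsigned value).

VLMAX = VLEN×LMUL/SEW = 128×1/16 = 8
vl = min(AVL, VLMAX) = min(1, 8) = 1
[0] and(0xec,0xe2) = 0xe0
[1] tail/keep = 0xeb
[2] tail/keep = 0x3a
[3] tail/keep = 0x52
[4] tail/keep = 0x37
[5] tail/keep = 0x65
[6] tail/keep = 0x3b
[7] tail/keep = 0x9b

vd[3] = 82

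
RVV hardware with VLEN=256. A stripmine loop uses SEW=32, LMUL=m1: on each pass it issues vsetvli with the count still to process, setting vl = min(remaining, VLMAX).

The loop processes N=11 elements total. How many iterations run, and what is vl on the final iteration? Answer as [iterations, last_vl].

VLMAX = (256 × 1) / 32 = 8 lanes
N=11: ⌈11/8⌉ = 2 iters; last vl = 11 − 1×8 = 3

[iterations, last_vl] = [2, 3]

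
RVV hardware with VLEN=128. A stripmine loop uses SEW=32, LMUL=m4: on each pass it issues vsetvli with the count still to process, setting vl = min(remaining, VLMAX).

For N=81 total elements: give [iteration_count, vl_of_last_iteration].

VLMAX = VLEN×LMUL/SEW = 128×4/32 = 16
iterations = ceil(81/16) = 6; final-pass vl = 1

[iterations, last_vl] = [6, 1]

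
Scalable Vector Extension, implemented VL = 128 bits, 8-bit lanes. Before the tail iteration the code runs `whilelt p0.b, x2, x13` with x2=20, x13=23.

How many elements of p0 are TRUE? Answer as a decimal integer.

vl = 3

128-bit reg / 8-bit elem → 16 lanes
active while 20+j < 23, i.e. j ∈ [0,3) capped at 16 ⇒ 3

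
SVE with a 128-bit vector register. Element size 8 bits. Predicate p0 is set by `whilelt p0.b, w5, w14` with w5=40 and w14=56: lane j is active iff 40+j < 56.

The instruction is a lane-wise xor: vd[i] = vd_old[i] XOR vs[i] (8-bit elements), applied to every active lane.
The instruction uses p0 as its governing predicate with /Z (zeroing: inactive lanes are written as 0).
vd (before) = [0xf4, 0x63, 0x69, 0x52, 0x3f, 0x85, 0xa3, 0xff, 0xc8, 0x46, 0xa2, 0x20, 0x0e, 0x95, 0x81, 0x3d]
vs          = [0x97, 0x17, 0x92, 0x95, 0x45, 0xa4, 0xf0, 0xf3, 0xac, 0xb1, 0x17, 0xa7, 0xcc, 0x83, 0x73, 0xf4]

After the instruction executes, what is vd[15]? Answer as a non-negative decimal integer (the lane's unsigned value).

register lanes = 128/8 = 16
active while 40+j < 56, i.e. j ∈ [0,16) capped at 16 ⇒ 16
[0] xor(0xf4,0x97) = 0x63
[1] xor(0x63,0x17) = 0x74
[2] xor(0x69,0x92) = 0xfb
[3] xor(0x52,0x95) = 0xc7
[4] xor(0x3f,0x45) = 0x7a
[5] xor(0x85,0xa4) = 0x21
[6] xor(0xa3,0xf0) = 0x53
[7] xor(0xff,0xf3) = 0x0c
[8] xor(0xc8,0xac) = 0x64
[9] xor(0x46,0xb1) = 0xf7
[10] xor(0xa2,0x17) = 0xb5
[11] xor(0x20,0xa7) = 0x87
[12] xor(0x0e,0xcc) = 0xc2
[13] xor(0x95,0x83) = 0x16
[14] xor(0x81,0x73) = 0xf2
[15] xor(0x3d,0xf4) = 0xc9

vd[15] = 201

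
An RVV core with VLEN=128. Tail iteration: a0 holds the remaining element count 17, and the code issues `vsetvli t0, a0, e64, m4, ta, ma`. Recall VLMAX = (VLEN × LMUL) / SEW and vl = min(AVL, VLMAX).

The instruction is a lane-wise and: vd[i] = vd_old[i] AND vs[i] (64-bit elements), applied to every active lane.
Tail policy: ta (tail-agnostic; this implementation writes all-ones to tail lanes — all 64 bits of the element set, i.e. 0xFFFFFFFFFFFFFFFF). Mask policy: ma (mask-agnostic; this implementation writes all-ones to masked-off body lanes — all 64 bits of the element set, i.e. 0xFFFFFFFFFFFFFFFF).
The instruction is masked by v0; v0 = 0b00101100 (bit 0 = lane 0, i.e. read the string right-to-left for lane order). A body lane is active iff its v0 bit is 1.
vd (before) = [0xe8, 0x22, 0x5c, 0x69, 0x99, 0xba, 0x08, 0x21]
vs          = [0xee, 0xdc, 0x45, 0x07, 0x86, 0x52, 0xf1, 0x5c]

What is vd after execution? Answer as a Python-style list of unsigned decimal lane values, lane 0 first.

vd = [18446744073709551615, 18446744073709551615, 68, 1, 18446744073709551615, 18, 18446744073709551615, 18446744073709551615]

lanes per group: 128·4/64 = 8
AVL=17 > VLMAX=8, so vl = 8
  i=0: mask-off/ones → 18446744073709551615
  i=1: mask-off/ones → 18446744073709551615
  i=2: and(0x5c,0x45) → 68
  i=3: and(0x69,0x07) → 1
  i=4: mask-off/ones → 18446744073709551615
  i=5: and(0xba,0x52) → 18
  i=6: mask-off/ones → 18446744073709551615
  i=7: mask-off/ones → 18446744073709551615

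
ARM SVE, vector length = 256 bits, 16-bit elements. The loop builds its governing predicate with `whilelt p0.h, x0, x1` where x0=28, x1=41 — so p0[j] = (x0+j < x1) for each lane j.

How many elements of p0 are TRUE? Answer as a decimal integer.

256-bit reg / 16-bit elem → 16 lanes
active while 28+j < 41, i.e. j ∈ [0,13) capped at 16 ⇒ 13

vl = 13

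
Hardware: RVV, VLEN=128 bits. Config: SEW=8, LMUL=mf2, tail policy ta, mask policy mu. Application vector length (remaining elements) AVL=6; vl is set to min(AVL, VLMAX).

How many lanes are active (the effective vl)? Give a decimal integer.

vl = 6

VLMAX = (128 × 1/2) / 8 = 8 lanes
vl ← min(6, 8) = 6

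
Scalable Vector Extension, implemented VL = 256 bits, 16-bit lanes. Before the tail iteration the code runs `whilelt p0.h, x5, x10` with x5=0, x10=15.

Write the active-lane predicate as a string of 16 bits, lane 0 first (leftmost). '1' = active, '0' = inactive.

256-bit reg / 16-bit elem → 16 lanes
active while 0+j < 15, i.e. j ∈ [0,15) capped at 16 ⇒ 15
bits (lane 0 leftmost): 1111111111111110

predicate = 1111111111111110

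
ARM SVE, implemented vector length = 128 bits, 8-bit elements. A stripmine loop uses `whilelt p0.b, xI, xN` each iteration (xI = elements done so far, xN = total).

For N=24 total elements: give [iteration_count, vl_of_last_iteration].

[iterations, last_vl] = [2, 8]

register lanes = 128/8 = 16
N=24: ⌈24/16⌉ = 2 iters; last vl = 24 − 1×16 = 8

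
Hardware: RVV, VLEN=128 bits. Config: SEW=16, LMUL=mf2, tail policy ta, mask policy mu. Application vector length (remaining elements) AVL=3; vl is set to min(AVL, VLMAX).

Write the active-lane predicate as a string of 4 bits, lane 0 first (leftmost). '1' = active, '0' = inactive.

lanes per group: 128·1/2/16 = 4
vl ← min(3, 4) = 3
bits (lane 0 leftmost): 1110

predicate = 1110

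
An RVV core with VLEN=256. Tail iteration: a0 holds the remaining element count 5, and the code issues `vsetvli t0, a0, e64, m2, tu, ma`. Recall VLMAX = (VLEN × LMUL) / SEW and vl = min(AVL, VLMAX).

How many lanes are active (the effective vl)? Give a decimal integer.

vl = 5

lanes per group: 256·2/64 = 8
AVL=5 ≤ VLMAX=8, so vl = 5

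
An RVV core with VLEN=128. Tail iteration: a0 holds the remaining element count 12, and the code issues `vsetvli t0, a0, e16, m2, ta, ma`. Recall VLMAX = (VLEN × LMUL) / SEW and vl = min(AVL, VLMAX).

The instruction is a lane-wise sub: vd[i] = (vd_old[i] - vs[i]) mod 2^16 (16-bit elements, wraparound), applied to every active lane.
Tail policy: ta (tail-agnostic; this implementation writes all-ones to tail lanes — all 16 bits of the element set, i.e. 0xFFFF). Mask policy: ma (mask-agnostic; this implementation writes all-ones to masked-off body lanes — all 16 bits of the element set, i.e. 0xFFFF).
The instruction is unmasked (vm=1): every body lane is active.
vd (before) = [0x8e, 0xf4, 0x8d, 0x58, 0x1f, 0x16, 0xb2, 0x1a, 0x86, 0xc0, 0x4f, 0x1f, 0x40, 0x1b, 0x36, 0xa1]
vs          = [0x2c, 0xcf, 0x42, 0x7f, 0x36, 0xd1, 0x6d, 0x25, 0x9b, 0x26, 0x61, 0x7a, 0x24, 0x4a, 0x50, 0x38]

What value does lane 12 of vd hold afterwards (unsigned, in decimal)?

vd[12] = 65535

VLMAX = VLEN×LMUL/SEW = 128×2/16 = 16
vl = min(AVL, VLMAX) = min(12, 16) = 12
[0] sub(0x8e,0x2c) = 0x62
[1] sub(0xf4,0xcf) = 0x25
[2] sub(0x8d,0x42) = 0x4b
[3] sub(0x58,0x7f) = 0xffd9
[4] sub(0x1f,0x36) = 0xffe9
[5] sub(0x16,0xd1) = 0xff45
[6] sub(0xb2,0x6d) = 0x45
[7] sub(0x1a,0x25) = 0xfff5
[8] sub(0x86,0x9b) = 0xffeb
[9] sub(0xc0,0x26) = 0x9a
[10] sub(0x4f,0x61) = 0xffee
[11] sub(0x1f,0x7a) = 0xffa5
[12] tail/ones = 0xffff
[13] tail/ones = 0xffff
[14] tail/ones = 0xffff
[15] tail/ones = 0xffff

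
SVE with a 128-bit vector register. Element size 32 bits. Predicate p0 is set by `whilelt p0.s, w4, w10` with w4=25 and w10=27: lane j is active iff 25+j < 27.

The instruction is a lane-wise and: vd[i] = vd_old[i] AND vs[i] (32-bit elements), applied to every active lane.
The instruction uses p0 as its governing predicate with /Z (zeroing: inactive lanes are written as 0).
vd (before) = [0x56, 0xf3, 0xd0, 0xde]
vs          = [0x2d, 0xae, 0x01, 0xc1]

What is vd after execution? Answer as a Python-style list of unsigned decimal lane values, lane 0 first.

register lanes = 128/32 = 4
p0[j] = (25+j < 27); true for j=0..1 → 2 lanes set
[0] and(0x56,0x2d) = 0x04
[1] and(0xf3,0xae) = 0xa2
[2] tail/zero = 0x00
[3] tail/zero = 0x00

vd = [4, 162, 0, 0]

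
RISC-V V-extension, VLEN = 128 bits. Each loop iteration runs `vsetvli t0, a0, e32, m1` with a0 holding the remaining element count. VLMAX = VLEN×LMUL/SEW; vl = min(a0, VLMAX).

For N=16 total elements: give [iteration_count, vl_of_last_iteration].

[iterations, last_vl] = [4, 4]

VLMAX = (128 × 1) / 32 = 4 lanes
N=16: ⌈16/4⌉ = 4 iters; last vl = 16 − 3×4 = 4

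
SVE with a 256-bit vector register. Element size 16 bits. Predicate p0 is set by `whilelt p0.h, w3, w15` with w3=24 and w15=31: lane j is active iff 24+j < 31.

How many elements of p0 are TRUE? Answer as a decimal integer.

register lanes = 256/16 = 16
whilelt: lane j active iff 24+j < 31 → j < 7 → 7 active

vl = 7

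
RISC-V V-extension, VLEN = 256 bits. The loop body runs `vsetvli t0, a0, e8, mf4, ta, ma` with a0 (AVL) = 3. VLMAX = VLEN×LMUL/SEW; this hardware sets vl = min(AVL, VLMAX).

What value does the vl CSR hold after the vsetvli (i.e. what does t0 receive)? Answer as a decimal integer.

vl = 3

VLMAX = (256 × 1/4) / 8 = 8 lanes
AVL=3 ≤ VLMAX=8, so vl = 3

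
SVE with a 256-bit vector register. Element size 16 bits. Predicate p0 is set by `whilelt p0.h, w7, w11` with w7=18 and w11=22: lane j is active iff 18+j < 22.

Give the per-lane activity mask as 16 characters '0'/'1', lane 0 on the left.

register lanes = 256/16 = 16
whilelt: lane j active iff 18+j < 22 → j < 4 → 4 active
bits (lane 0 leftmost): 1111000000000000

predicate = 1111000000000000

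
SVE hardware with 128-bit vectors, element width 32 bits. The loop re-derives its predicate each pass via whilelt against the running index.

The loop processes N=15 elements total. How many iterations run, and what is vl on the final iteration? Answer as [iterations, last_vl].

[iterations, last_vl] = [4, 3]

128-bit reg / 32-bit elem → 4 lanes
N=15: ⌈15/4⌉ = 4 iters; last vl = 15 − 3×4 = 3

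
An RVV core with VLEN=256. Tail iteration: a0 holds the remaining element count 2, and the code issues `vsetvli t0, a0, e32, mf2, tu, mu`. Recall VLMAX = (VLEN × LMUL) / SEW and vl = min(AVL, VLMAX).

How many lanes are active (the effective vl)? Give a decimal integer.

vl = 2

VLMAX = VLEN×LMUL/SEW = 256×1/2/32 = 4
vl ← min(2, 4) = 2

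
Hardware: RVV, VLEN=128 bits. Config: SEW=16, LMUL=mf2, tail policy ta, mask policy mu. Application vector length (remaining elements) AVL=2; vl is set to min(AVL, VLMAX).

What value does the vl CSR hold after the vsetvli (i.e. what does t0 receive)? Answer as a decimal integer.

vl = 2

VLMAX = VLEN×LMUL/SEW = 128×1/2/16 = 4
AVL=2 ≤ VLMAX=4, so vl = 2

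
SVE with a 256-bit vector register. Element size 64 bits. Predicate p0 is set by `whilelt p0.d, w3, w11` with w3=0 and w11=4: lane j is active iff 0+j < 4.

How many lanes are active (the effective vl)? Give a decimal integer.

256-bit reg / 64-bit elem → 4 lanes
whilelt: lane j active iff 0+j < 4 → j < 4 → 4 active

vl = 4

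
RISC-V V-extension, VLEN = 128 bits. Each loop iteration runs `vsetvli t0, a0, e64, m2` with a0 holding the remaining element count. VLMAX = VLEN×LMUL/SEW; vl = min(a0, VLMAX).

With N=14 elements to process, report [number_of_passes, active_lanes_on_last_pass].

VLMAX = VLEN×LMUL/SEW = 128×2/64 = 4
14 elements at 4/iter → 4 passes, remainder 2 on the last

[iterations, last_vl] = [4, 2]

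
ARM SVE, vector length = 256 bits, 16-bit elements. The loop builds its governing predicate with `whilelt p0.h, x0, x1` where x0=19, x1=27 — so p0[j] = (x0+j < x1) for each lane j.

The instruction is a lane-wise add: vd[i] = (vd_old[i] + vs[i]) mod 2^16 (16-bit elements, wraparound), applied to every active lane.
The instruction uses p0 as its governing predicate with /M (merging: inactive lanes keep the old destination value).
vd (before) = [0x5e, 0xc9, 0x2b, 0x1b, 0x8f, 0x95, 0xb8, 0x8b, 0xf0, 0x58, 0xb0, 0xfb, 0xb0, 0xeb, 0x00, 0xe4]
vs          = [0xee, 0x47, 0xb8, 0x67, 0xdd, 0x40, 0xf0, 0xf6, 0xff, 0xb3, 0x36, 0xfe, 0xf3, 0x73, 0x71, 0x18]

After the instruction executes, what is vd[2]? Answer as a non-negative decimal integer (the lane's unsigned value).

lane count: 256 div 16 = 16
p0[j] = (19+j < 27); true for j=0..7 → 8 lanes set
[0] add(0x5e,0xee) = 0x14c
[1] add(0xc9,0x47) = 0x110
[2] add(0x2b,0xb8) = 0xe3
[3] add(0x1b,0x67) = 0x82
[4] add(0x8f,0xdd) = 0x16c
[5] add(0x95,0x40) = 0xd5
[6] add(0xb8,0xf0) = 0x1a8
[7] add(0x8b,0xf6) = 0x181
[8] tail/keep = 0xf0
[9] tail/keep = 0x58
[10] tail/keep = 0xb0
[11] tail/keep = 0xfb
[12] tail/keep = 0xb0
[13] tail/keep = 0xeb
[14] tail/keep = 0x00
[15] tail/keep = 0xe4

vd[2] = 227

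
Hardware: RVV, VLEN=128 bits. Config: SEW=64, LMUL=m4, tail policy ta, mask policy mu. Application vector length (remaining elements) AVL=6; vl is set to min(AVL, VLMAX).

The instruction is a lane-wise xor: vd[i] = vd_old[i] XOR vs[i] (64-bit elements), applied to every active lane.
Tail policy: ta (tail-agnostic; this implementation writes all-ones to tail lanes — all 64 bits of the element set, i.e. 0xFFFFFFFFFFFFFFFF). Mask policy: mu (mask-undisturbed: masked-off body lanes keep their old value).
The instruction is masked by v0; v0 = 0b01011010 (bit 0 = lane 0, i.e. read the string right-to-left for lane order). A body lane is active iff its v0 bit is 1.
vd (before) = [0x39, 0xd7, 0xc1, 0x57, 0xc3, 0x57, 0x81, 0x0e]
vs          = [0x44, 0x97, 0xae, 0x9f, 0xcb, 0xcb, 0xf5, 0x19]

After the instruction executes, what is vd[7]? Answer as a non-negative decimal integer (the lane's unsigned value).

VLMAX = (128 × 4) / 64 = 8 lanes
AVL=6 ≤ VLMAX=8, so vl = 6
[0] mask-off/keep = 0x39
[1] xor(0xd7,0x97) = 0x40
[2] mask-off/keep = 0xc1
[3] xor(0x57,0x9f) = 0xc8
[4] xor(0xc3,0xcb) = 0x08
[5] mask-off/keep = 0x57
[6] tail/ones = 0xffffffffffffffff
[7] tail/ones = 0xffffffffffffffff

vd[7] = 18446744073709551615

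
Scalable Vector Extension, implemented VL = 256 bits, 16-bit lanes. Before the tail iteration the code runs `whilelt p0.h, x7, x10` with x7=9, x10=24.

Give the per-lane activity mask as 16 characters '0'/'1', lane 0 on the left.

lane count: 256 div 16 = 16
p0[j] = (9+j < 24); true for j=0..14 → 15 lanes set
bits (lane 0 leftmost): 1111111111111110

predicate = 1111111111111110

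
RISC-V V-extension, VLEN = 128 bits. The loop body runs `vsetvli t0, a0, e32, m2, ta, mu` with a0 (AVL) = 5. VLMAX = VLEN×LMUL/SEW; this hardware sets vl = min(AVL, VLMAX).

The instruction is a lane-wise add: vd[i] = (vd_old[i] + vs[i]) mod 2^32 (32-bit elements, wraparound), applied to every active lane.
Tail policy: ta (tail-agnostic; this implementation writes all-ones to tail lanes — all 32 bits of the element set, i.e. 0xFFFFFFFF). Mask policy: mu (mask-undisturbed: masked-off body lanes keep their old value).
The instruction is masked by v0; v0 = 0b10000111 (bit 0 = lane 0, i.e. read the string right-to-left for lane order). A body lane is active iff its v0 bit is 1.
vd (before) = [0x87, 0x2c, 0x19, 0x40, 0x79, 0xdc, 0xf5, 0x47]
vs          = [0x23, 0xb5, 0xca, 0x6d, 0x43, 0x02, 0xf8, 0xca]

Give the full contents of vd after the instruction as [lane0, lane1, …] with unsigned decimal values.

vd = [170, 225, 227, 64, 121, 4294967295, 4294967295, 4294967295]

VLMAX = (128 × 2) / 32 = 8 lanes
vl ← min(5, 8) = 5
  i=0: add(0x87,0x23) → 170
  i=1: add(0x2c,0xb5) → 225
  i=2: add(0x19,0xca) → 227
  i=3: mask-off/keep → 64
  i=4: mask-off/keep → 121
  i=5: tail/ones → 4294967295
  i=6: tail/ones → 4294967295
  i=7: tail/ones → 4294967295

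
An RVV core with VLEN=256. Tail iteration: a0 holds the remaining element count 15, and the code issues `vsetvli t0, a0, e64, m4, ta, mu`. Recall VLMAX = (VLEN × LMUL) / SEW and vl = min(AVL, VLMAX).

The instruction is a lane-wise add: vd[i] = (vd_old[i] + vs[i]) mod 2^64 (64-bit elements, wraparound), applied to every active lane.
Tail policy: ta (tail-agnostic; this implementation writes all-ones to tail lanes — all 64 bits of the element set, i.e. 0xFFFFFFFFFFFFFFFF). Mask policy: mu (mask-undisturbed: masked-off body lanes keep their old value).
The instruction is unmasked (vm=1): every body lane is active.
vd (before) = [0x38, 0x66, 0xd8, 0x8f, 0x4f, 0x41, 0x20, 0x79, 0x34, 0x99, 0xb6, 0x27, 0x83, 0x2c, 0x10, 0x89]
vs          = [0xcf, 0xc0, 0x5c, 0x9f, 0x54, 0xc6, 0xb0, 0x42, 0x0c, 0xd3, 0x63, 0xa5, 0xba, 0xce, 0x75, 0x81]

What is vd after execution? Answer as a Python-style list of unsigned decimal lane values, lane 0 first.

VLMAX = (256 × 4) / 64 = 16 lanes
AVL=15 ≤ VLMAX=16, so vl = 15
lane  0: add(0x38,0xcf) ⇒ 0x107
lane  1: add(0x66,0xc0) ⇒ 0x126
lane  2: add(0xd8,0x5c) ⇒ 0x134
lane  3: add(0x8f,0x9f) ⇒ 0x12e
lane  4: add(0x4f,0x54) ⇒ 0xa3
lane  5: add(0x41,0xc6) ⇒ 0x107
lane  6: add(0x20,0xb0) ⇒ 0xd0
lane  7: add(0x79,0x42) ⇒ 0xbb
lane  8: add(0x34,0x0c) ⇒ 0x40
lane  9: add(0x99,0xd3) ⇒ 0x16c
lane 10: add(0xb6,0x63) ⇒ 0x119
lane 11: add(0x27,0xa5) ⇒ 0xcc
lane 12: add(0x83,0xba) ⇒ 0x13d
lane 13: add(0x2c,0xce) ⇒ 0xfa
lane 14: add(0x10,0x75) ⇒ 0x85
lane 15: tail/ones ⇒ 0xffffffffffffffff

vd = [263, 294, 308, 302, 163, 263, 208, 187, 64, 364, 281, 204, 317, 250, 133, 18446744073709551615]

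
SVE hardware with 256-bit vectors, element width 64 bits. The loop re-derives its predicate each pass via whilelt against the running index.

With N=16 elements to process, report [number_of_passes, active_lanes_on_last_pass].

[iterations, last_vl] = [4, 4]

lane count: 256 div 64 = 4
16 elements at 4/iter → 4 passes, remainder 4 on the last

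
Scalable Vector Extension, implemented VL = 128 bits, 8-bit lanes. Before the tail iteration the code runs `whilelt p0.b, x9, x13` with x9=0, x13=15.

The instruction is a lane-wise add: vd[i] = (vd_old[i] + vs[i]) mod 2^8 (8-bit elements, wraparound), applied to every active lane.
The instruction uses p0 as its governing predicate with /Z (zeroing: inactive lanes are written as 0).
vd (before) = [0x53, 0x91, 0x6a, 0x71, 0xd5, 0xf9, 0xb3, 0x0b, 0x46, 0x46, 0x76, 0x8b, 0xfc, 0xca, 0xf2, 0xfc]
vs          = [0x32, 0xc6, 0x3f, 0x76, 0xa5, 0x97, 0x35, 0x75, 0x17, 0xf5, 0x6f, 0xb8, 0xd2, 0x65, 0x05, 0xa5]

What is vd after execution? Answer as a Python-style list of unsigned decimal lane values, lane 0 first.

lane count: 128 div 8 = 16
p0[j] = (0+j < 15); true for j=0..14 → 15 lanes set
  i=0: add(0x53,0x32) → 133
  i=1: add(0x91,0xc6) → 87
  i=2: add(0x6a,0x3f) → 169
  i=3: add(0x71,0x76) → 231
  i=4: add(0xd5,0xa5) → 122
  i=5: add(0xf9,0x97) → 144
  i=6: add(0xb3,0x35) → 232
  i=7: add(0x0b,0x75) → 128
  i=8: add(0x46,0x17) → 93
  i=9: add(0x46,0xf5) → 59
  i=10: add(0x76,0x6f) → 229
  i=11: add(0x8b,0xb8) → 67
  i=12: add(0xfc,0xd2) → 206
  i=13: add(0xca,0x65) → 47
  i=14: add(0xf2,0x05) → 247
  i=15: tail/zero → 0

vd = [133, 87, 169, 231, 122, 144, 232, 128, 93, 59, 229, 67, 206, 47, 247, 0]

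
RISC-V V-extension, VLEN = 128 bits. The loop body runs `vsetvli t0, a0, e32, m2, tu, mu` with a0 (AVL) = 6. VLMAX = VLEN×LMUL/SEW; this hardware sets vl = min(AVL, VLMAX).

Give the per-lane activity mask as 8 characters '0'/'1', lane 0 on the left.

predicate = 11111100

VLMAX = (128 × 2) / 32 = 8 lanes
vl = min(AVL, VLMAX) = min(6, 8) = 6
bits (lane 0 leftmost): 11111100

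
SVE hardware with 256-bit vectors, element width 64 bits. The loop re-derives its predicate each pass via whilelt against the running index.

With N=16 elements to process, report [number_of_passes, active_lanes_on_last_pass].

[iterations, last_vl] = [4, 4]

lane count: 256 div 64 = 4
16 elements at 4/iter → 4 passes, remainder 4 on the last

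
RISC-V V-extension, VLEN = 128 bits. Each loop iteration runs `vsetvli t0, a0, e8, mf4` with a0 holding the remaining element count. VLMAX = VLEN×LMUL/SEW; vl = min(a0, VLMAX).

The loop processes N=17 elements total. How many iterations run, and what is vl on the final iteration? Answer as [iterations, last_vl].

VLMAX = (128 × 1/4) / 8 = 4 lanes
17 elements at 4/iter → 5 passes, remainder 1 on the last

[iterations, last_vl] = [5, 1]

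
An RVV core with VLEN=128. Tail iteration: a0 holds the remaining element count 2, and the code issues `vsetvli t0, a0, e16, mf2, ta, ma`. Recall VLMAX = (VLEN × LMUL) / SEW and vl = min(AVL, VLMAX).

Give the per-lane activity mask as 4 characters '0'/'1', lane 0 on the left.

predicate = 1100

lanes per group: 128·1/2/16 = 4
vl = min(AVL, VLMAX) = min(2, 4) = 2
bits (lane 0 leftmost): 1100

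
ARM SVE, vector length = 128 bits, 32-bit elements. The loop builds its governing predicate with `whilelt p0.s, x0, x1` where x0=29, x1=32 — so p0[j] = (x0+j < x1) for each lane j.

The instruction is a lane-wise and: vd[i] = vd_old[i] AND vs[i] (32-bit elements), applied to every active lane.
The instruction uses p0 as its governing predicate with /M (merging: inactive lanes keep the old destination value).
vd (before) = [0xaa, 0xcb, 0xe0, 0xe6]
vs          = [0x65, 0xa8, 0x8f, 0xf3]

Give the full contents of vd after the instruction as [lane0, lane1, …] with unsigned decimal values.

128-bit reg / 32-bit elem → 4 lanes
p0[j] = (29+j < 32); true for j=0..2 → 3 lanes set
vd[0] and(0xaa,0x65) -> 0x20
vd[1] and(0xcb,0xa8) -> 0x88
vd[2] and(0xe0,0x8f) -> 0x80
vd[3] tail/keep -> 0xe6

vd = [32, 136, 128, 230]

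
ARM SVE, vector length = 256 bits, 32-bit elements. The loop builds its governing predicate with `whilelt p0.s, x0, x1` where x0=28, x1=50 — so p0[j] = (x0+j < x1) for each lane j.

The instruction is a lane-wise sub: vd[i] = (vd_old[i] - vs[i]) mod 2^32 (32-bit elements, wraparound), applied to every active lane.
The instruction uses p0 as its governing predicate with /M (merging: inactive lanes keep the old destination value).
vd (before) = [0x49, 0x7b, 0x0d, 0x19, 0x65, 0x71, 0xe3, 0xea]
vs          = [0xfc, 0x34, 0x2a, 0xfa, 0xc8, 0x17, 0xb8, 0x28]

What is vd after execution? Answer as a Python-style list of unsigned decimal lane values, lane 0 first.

register lanes = 256/32 = 8
active while 28+j < 50, i.e. j ∈ [0,22) capped at 8 ⇒ 8
  i=0: sub(0x49,0xfc) → 4294967117
  i=1: sub(0x7b,0x34) → 71
  i=2: sub(0x0d,0x2a) → 4294967267
  i=3: sub(0x19,0xfa) → 4294967071
  i=4: sub(0x65,0xc8) → 4294967197
  i=5: sub(0x71,0x17) → 90
  i=6: sub(0xe3,0xb8) → 43
  i=7: sub(0xea,0x28) → 194

vd = [4294967117, 71, 4294967267, 4294967071, 4294967197, 90, 43, 194]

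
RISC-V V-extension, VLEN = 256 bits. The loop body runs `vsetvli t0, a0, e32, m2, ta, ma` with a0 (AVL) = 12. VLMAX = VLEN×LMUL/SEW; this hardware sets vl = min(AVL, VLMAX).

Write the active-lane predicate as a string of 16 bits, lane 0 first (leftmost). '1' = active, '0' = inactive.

VLMAX = VLEN×LMUL/SEW = 256×2/32 = 16
vl = min(AVL, VLMAX) = min(12, 16) = 12
bits (lane 0 leftmost): 1111111111110000

predicate = 1111111111110000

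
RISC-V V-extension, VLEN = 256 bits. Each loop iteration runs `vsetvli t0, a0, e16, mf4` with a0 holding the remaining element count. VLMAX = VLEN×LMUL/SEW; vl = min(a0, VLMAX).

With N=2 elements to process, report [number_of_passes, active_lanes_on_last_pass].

VLMAX = VLEN×LMUL/SEW = 256×1/4/16 = 4
iterations = ceil(2/4) = 1; final-pass vl = 2

[iterations, last_vl] = [1, 2]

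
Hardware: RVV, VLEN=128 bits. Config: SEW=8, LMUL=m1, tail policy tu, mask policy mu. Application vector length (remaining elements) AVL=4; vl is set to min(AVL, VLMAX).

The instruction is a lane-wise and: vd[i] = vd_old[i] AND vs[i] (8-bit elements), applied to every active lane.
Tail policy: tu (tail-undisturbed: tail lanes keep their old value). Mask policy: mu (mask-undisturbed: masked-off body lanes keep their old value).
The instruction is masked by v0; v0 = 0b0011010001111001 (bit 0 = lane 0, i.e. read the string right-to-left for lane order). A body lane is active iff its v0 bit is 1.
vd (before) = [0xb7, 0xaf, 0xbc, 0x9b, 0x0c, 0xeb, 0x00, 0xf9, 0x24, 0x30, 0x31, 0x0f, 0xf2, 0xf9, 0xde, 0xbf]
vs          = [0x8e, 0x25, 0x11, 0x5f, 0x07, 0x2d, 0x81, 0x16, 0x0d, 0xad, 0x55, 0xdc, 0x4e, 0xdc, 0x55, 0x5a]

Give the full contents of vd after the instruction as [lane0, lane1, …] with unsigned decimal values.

vd = [134, 175, 188, 27, 12, 235, 0, 249, 36, 48, 49, 15, 242, 249, 222, 191]

VLMAX = VLEN×LMUL/SEW = 128×1/8 = 16
vl = min(AVL, VLMAX) = min(4, 16) = 4
  i=0: and(0xb7,0x8e) → 134
  i=1: mask-off/keep → 175
  i=2: mask-off/keep → 188
  i=3: and(0x9b,0x5f) → 27
  i=4: tail/keep → 12
  i=5: tail/keep → 235
  i=6: tail/keep → 0
  i=7: tail/keep → 249
  i=8: tail/keep → 36
  i=9: tail/keep → 48
  i=10: tail/keep → 49
  i=11: tail/keep → 15
  i=12: tail/keep → 242
  i=13: tail/keep → 249
  i=14: tail/keep → 222
  i=15: tail/keep → 191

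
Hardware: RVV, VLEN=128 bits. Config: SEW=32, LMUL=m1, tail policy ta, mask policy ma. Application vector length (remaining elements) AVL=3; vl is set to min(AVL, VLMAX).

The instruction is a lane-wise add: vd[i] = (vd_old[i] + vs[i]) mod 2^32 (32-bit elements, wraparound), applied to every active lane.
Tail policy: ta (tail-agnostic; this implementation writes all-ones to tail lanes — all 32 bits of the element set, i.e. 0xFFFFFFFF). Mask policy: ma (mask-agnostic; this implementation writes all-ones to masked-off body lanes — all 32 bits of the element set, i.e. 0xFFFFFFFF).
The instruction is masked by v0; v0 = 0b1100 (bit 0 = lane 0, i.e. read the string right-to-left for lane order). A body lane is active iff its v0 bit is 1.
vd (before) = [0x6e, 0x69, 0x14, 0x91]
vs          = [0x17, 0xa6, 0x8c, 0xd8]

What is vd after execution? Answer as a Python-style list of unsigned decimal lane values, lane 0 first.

VLMAX = VLEN×LMUL/SEW = 128×1/32 = 4
vl = min(AVL, VLMAX) = min(3, 4) = 3
  i=0: mask-off/ones → 4294967295
  i=1: mask-off/ones → 4294967295
  i=2: add(0x14,0x8c) → 160
  i=3: tail/ones → 4294967295

vd = [4294967295, 4294967295, 160, 4294967295]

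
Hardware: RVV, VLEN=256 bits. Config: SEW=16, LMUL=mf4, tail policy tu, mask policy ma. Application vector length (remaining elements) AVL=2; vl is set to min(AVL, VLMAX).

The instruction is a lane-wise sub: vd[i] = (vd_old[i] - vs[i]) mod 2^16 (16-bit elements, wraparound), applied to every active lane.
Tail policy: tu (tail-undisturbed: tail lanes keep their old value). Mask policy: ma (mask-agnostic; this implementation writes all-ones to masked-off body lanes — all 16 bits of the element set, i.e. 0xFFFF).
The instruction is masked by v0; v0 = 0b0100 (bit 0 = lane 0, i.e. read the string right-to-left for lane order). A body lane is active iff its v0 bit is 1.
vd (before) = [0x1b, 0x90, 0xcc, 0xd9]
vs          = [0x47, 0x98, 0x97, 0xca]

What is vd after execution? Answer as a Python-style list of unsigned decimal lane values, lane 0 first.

lanes per group: 256·1/4/16 = 4
vl ← min(2, 4) = 2
  i=0: mask-off/ones → 65535
  i=1: mask-off/ones → 65535
  i=2: tail/keep → 204
  i=3: tail/keep → 217

vd = [65535, 65535, 204, 217]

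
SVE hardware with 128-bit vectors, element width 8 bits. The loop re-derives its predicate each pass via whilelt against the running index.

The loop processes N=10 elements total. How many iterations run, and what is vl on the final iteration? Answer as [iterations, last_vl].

[iterations, last_vl] = [1, 10]

128-bit reg / 8-bit elem → 16 lanes
N=10: ⌈10/16⌉ = 1 iters; last vl = 10 − 0×16 = 10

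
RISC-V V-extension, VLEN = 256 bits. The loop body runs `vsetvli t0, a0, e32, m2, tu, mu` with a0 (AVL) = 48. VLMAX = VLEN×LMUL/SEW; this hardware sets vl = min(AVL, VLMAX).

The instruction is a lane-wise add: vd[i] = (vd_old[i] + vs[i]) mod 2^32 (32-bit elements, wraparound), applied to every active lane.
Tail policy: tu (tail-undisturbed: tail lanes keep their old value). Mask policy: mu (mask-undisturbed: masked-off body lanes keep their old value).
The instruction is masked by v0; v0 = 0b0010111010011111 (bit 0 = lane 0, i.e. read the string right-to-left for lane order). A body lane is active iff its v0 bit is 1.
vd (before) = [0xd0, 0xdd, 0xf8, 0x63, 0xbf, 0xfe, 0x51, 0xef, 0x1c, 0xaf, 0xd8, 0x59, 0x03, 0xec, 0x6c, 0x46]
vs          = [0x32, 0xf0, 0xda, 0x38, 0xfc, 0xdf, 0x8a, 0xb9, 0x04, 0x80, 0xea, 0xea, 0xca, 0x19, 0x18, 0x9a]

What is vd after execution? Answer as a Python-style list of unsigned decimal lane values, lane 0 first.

lanes per group: 256·2/32 = 16
AVL=48 > VLMAX=16, so vl = 16
  i=0: add(0xd0,0x32) → 258
  i=1: add(0xdd,0xf0) → 461
  i=2: add(0xf8,0xda) → 466
  i=3: add(0x63,0x38) → 155
  i=4: add(0xbf,0xfc) → 443
  i=5: mask-off/keep → 254
  i=6: mask-off/keep → 81
  i=7: add(0xef,0xb9) → 424
  i=8: mask-off/keep → 28
  i=9: add(0xaf,0x80) → 303
  i=10: add(0xd8,0xea) → 450
  i=11: add(0x59,0xea) → 323
  i=12: mask-off/keep → 3
  i=13: add(0xec,0x19) → 261
  i=14: mask-off/keep → 108
  i=15: mask-off/keep → 70

vd = [258, 461, 466, 155, 443, 254, 81, 424, 28, 303, 450, 323, 3, 261, 108, 70]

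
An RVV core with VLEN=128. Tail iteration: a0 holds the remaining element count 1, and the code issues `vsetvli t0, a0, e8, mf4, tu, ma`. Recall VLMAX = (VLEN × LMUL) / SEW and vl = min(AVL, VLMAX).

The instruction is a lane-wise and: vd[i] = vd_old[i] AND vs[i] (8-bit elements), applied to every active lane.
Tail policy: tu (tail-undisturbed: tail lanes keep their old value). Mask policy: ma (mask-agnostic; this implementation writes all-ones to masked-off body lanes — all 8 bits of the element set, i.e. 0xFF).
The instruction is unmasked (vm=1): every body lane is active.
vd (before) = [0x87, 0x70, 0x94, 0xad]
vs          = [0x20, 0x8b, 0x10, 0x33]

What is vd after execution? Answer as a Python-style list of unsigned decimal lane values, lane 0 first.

vd = [0, 112, 148, 173]

VLMAX = (128 × 1/4) / 8 = 4 lanes
AVL=1 ≤ VLMAX=4, so vl = 1
lane  0: and(0x87,0x20) ⇒ 0x00
lane  1: tail/keep ⇒ 0x70
lane  2: tail/keep ⇒ 0x94
lane  3: tail/keep ⇒ 0xad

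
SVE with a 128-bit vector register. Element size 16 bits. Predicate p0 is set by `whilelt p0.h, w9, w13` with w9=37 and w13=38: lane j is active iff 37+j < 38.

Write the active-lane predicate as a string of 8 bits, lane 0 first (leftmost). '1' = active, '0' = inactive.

register lanes = 128/16 = 8
active while 37+j < 38, i.e. j ∈ [0,1) capped at 8 ⇒ 1
bits (lane 0 leftmost): 10000000

predicate = 10000000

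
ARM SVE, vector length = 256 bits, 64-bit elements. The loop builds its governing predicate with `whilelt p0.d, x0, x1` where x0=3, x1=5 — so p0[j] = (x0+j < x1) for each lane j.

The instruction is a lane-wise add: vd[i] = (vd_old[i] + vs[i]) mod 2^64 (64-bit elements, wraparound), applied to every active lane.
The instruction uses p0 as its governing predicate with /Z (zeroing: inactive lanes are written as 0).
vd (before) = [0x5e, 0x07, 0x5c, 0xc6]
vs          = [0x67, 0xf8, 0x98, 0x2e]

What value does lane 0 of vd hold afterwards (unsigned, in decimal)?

vd[0] = 197

256-bit reg / 64-bit elem → 4 lanes
whilelt: lane j active iff 3+j < 5 → j < 2 → 2 active
lane  0: add(0x5e,0x67) ⇒ 0xc5
lane  1: add(0x07,0xf8) ⇒ 0xff
lane  2: tail/zero ⇒ 0x00
lane  3: tail/zero ⇒ 0x00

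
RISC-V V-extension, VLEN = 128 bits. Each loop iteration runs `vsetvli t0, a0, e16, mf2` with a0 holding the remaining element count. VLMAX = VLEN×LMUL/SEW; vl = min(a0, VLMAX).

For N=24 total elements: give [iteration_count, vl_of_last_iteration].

VLMAX = (128 × 1/2) / 16 = 4 lanes
24 elements at 4/iter → 6 passes, remainder 4 on the last

[iterations, last_vl] = [6, 4]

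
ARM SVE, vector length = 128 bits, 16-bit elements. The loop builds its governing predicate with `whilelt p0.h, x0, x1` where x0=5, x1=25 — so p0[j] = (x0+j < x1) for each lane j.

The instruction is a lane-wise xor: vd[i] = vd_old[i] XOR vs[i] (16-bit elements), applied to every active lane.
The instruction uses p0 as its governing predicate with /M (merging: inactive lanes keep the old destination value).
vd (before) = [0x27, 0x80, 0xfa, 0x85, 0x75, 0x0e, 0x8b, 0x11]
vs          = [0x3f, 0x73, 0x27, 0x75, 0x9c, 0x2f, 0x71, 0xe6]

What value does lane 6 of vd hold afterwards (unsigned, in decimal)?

lane count: 128 div 16 = 8
p0[j] = (5+j < 25); true for j=0..7 → 8 lanes set
vd[0] xor(0x27,0x3f) -> 0x18
vd[1] xor(0x80,0x73) -> 0xf3
vd[2] xor(0xfa,0x27) -> 0xdd
vd[3] xor(0x85,0x75) -> 0xf0
vd[4] xor(0x75,0x9c) -> 0xe9
vd[5] xor(0x0e,0x2f) -> 0x21
vd[6] xor(0x8b,0x71) -> 0xfa
vd[7] xor(0x11,0xe6) -> 0xf7

vd[6] = 250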